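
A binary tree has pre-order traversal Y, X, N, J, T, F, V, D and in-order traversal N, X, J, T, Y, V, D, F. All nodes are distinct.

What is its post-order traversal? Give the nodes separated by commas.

N, T, J, X, D, V, F, Y

The first element of pre-order is the root; it splits in-order into left and right subtrees.
Root Y: left subtree has 4 nodes {N, X, J, T}, right has 3 {V, D, F}.
  Root X: left subtree has 1 node {N}, right has 2 {J, T}.
    Root J: left subtree has 0 nodes { }, right has 1 {T}.
  Root F: left subtree has 2 nodes {V, D}, right has 0 { }.
    Root V: left subtree has 0 nodes { }, right has 1 {D}.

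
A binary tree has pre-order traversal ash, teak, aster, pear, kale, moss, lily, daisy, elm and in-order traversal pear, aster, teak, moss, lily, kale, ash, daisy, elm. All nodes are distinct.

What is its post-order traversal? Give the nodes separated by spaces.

The first element of pre-order is the root; it splits in-order into left and right subtrees.
Root ash: left subtree has 6 nodes {pear, aster, teak, moss, lily, kale}, right has 2 {daisy, elm}.
  Root teak: left subtree has 2 nodes {pear, aster}, right has 3 {moss, lily, kale}.
    Root aster: left subtree has 1 node {pear}, right has 0 { }.
    Root kale: left subtree has 2 nodes {moss, lily}, right has 0 { }.
      Root moss: left subtree has 0 nodes { }, right has 1 {lily}.
  Root daisy: left subtree has 0 nodes { }, right has 1 {elm}.

pear aster lily moss kale teak elm daisy ash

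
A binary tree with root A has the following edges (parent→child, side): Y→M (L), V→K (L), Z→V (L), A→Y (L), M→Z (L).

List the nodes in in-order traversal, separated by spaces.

In-order visits the left subtree, then the node, then the right subtree.
At A: go left to Y.
  At Y: go left to M.
    At M: go left to Z.
      At Z: go left to V.
        At V: go left to K.
          K is a leaf — visit K.
        Visit V.
        At V: no right child.
      Visit Z.
      At Z: no right child.
    Visit M.
    At M: no right child.
  Visit Y.
  At Y: no right child.
Visit A.
At A: no right child.

K V Z M Y A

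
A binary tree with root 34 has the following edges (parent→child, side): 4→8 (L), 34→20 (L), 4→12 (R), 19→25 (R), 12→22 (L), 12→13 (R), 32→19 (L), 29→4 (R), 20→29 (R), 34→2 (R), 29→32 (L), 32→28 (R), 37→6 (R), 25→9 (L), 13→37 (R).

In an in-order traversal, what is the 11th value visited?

In-order visits the left subtree, then the node, then the right subtree.
At 34: go left to 20.
  At 20: no left child.
  Visit 20.
  At 20: go right to 29.
    At 29: go left to 32.
      At 32: go left to 19.
        At 19: no left child.
        Visit 19.
        At 19: go right to 25.
          At 25: go left to 9.
            9 is a leaf — visit 9.
          Visit 25.
          At 25: no right child.
      Visit 32.
      At 32: go right to 28.
        28 is a leaf — visit 28.
    Visit 29.
    At 29: go right to 4.
      At 4: go left to 8.
        8 is a leaf — visit 8.
      Visit 4.
      At 4: go right to 12.
        At 12: go left to 22.
          22 is a leaf — visit 22.
        Visit 12.
        At 12: go right to 13.
          At 13: no left child.
          Visit 13.
          At 13: go right to 37.
            At 37: no left child.
            Visit 37.
            At 37: go right to 6.
              6 is a leaf — visit 6.
Visit 34.
At 34: go right to 2.
  2 is a leaf — visit 2.
Full in-order sequence: 20, 19, 9, 25, 32, 28, 29, 8, 4, 22, 12, 13, 37, 6, 34, 2.

12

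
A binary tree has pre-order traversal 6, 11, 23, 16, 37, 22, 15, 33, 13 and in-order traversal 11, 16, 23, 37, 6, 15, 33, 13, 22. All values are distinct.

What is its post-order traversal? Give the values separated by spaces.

The first element of pre-order is the root; it splits in-order into left and right subtrees.
Root 6: left subtree has 4 nodes {11, 16, 23, 37}, right has 4 {15, 33, 13, 22}.
  Root 11: left subtree has 0 nodes { }, right has 3 {16, 23, 37}.
    Root 23: left subtree has 1 node {16}, right has 1 {37}.
  Root 22: left subtree has 3 nodes {15, 33, 13}, right has 0 { }.
    Root 15: left subtree has 0 nodes { }, right has 2 {33, 13}.
      Root 33: left subtree has 0 nodes { }, right has 1 {13}.

16 37 23 11 13 33 15 22 6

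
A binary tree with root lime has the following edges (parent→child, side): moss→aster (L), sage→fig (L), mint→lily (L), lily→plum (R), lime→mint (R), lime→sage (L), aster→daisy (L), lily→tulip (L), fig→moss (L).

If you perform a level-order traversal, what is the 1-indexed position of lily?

Level-order visits nodes level by level from the root, left to right within each level.
Level 0: lime
Level 1: sage, mint
Level 2: fig, lily
Level 3: moss, tulip, plum
Level 4: aster
Level 5: daisy
Full level-order sequence: lime, sage, mint, fig, lily, moss, tulip, plum, aster, daisy.

5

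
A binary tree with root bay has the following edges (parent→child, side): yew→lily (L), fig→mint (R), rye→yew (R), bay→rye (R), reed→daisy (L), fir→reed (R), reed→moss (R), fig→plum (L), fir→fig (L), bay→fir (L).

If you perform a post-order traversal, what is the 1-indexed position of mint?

2

Post-order visits the left subtree, then the right subtree, then the node.
At bay: go left to fir.
  At fir: go left to fig.
    At fig: go left to plum.
      plum is a leaf — visit plum.
    At fig: go right to mint.
      mint is a leaf — visit mint.
    Visit fig.
  At fir: go right to reed.
    At reed: go left to daisy.
      daisy is a leaf — visit daisy.
    At reed: go right to moss.
      moss is a leaf — visit moss.
    Visit reed.
  Visit fir.
At bay: go right to rye.
  At rye: no left child.
  At rye: go right to yew.
    At yew: go left to lily.
      lily is a leaf — visit lily.
    At yew: no right child.
    Visit yew.
  Visit rye.
Visit bay.
Full post-order sequence: plum, mint, fig, daisy, moss, reed, fir, lily, yew, rye, bay.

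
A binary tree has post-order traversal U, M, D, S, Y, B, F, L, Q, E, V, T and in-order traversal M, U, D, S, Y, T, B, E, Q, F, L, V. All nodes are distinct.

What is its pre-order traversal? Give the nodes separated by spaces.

The last element of post-order is the root; it splits in-order into left and right subtrees.
Root T: left subtree has 5 nodes {M, U, D, S, Y}, right has 6 {B, E, Q, F, L, V}.
  Root Y: left subtree has 4 nodes {M, U, D, S}, right has 0 { }.
    Root S: left subtree has 3 nodes {M, U, D}, right has 0 { }.
      Root D: left subtree has 2 nodes {M, U}, right has 0 { }.
        Root M: left subtree has 0 nodes { }, right has 1 {U}.
  Root V: left subtree has 5 nodes {B, E, Q, F, L}, right has 0 { }.
    Root E: left subtree has 1 node {B}, right has 3 {Q, F, L}.
      Root Q: left subtree has 0 nodes { }, right has 2 {F, L}.
        Root L: left subtree has 1 node {F}, right has 0 { }.

T Y S D M U V E B Q L F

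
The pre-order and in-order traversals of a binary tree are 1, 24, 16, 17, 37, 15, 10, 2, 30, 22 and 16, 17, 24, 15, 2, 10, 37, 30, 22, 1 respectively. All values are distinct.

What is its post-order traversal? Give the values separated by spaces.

17 16 2 10 15 22 30 37 24 1

The first element of pre-order is the root; it splits in-order into left and right subtrees.
Root 1: left subtree has 9 nodes {16, 17, 24, 15, 2, 10, 37, 30, 22}, right has 0 { }.
  Root 24: left subtree has 2 nodes {16, 17}, right has 6 {15, 2, 10, 37, 30, 22}.
    Root 16: left subtree has 0 nodes { }, right has 1 {17}.
    Root 37: left subtree has 3 nodes {15, 2, 10}, right has 2 {30, 22}.
      Root 15: left subtree has 0 nodes { }, right has 2 {2, 10}.
        Root 10: left subtree has 1 node {2}, right has 0 { }.
      Root 30: left subtree has 0 nodes { }, right has 1 {22}.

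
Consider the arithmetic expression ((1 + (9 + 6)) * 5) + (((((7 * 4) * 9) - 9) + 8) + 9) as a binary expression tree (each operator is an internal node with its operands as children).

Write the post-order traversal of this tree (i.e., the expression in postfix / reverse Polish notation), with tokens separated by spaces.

Post-order on an expression tree gives postfix notation: for each operator, emit left operand, right operand, then the operator.

1 9 6 + + 5 * 7 4 * 9 * 9 - 8 + 9 + +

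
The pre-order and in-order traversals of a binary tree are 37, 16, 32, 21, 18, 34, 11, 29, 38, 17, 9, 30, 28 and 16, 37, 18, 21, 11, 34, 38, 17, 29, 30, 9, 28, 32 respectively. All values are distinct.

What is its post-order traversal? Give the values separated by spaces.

16 18 11 17 38 30 28 9 29 34 21 32 37

The first element of pre-order is the root; it splits in-order into left and right subtrees.
Root 37: left subtree has 1 node {16}, right has 11 {18, 21, 11, 34, 38, 17, 29, 30, 9, 28, 32}.
  Root 32: left subtree has 10 nodes {18, 21, 11, 34, 38, 17, 29, 30, 9, 28}, right has 0 { }.
    Root 21: left subtree has 1 node {18}, right has 8 {11, 34, 38, 17, 29, 30, 9, 28}.
      Root 34: left subtree has 1 node {11}, right has 6 {38, 17, 29, 30, 9, 28}.
        Root 29: left subtree has 2 nodes {38, 17}, right has 3 {30, 9, 28}.
          Root 38: left subtree has 0 nodes { }, right has 1 {17}.
          Root 9: left subtree has 1 node {30}, right has 1 {28}.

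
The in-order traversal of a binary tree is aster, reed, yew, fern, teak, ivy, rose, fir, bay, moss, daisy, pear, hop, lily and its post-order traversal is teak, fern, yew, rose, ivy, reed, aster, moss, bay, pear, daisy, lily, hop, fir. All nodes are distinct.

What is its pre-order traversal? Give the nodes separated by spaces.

fir aster reed ivy yew fern teak rose hop daisy bay moss pear lily

The last element of post-order is the root; it splits in-order into left and right subtrees.
Root fir: left subtree has 7 nodes {aster, reed, yew, fern, teak, ivy, rose}, right has 6 {bay, moss, daisy, pear, hop, lily}.
  Root aster: left subtree has 0 nodes { }, right has 6 {reed, yew, fern, teak, ivy, rose}.
    Root reed: left subtree has 0 nodes { }, right has 5 {yew, fern, teak, ivy, rose}.
      Root ivy: left subtree has 3 nodes {yew, fern, teak}, right has 1 {rose}.
        Root yew: left subtree has 0 nodes { }, right has 2 {fern, teak}.
          Root fern: left subtree has 0 nodes { }, right has 1 {teak}.
  Root hop: left subtree has 4 nodes {bay, moss, daisy, pear}, right has 1 {lily}.
    Root daisy: left subtree has 2 nodes {bay, moss}, right has 1 {pear}.
      Root bay: left subtree has 0 nodes { }, right has 1 {moss}.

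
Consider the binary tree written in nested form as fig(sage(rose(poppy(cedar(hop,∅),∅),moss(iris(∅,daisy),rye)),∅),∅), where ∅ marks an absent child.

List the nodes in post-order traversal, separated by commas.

hop, cedar, poppy, daisy, iris, rye, moss, rose, sage, fig

Post-order visits the left subtree, then the right subtree, then the node.
At fig: go left to sage.
  At sage: go left to rose.
    At rose: go left to poppy.
      At poppy: go left to cedar.
        At cedar: go left to hop.
          hop is a leaf — visit hop.
        At cedar: no right child.
        Visit cedar.
      At poppy: no right child.
      Visit poppy.
    At rose: go right to moss.
      At moss: go left to iris.
        At iris: no left child.
        At iris: go right to daisy.
          daisy is a leaf — visit daisy.
        Visit iris.
      At moss: go right to rye.
        rye is a leaf — visit rye.
      Visit moss.
    Visit rose.
  At sage: no right child.
  Visit sage.
At fig: no right child.
Visit fig.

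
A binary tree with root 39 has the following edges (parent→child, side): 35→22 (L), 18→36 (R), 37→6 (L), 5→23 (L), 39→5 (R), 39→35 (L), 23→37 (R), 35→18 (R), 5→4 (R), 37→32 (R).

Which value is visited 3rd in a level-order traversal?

Level-order visits nodes level by level from the root, left to right within each level.
Level 0: 39
Level 1: 35, 5
Level 2: 22, 18, 23, 4
Level 3: 36, 37
Level 4: 6, 32
Full level-order sequence: 39, 35, 5, 22, 18, 23, 4, 36, 37, 6, 32.

5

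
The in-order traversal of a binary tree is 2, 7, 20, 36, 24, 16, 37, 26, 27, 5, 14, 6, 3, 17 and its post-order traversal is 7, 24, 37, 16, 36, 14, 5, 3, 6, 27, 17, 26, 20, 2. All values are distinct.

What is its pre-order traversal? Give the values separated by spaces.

2 20 7 26 36 16 24 37 17 27 6 5 14 3

The last element of post-order is the root; it splits in-order into left and right subtrees.
Root 2: left subtree has 0 nodes { }, right has 13 {7, 20, 36, 24, 16, 37, 26, 27, 5, 14, 6, 3, 17}.
  Root 20: left subtree has 1 node {7}, right has 11 {36, 24, 16, 37, 26, 27, 5, 14, 6, 3, 17}.
    Root 26: left subtree has 4 nodes {36, 24, 16, 37}, right has 6 {27, 5, 14, 6, 3, 17}.
      Root 36: left subtree has 0 nodes { }, right has 3 {24, 16, 37}.
        Root 16: left subtree has 1 node {24}, right has 1 {37}.
      Root 17: left subtree has 5 nodes {27, 5, 14, 6, 3}, right has 0 { }.
        Root 27: left subtree has 0 nodes { }, right has 4 {5, 14, 6, 3}.
          Root 6: left subtree has 2 nodes {5, 14}, right has 1 {3}.
            Root 5: left subtree has 0 nodes { }, right has 1 {14}.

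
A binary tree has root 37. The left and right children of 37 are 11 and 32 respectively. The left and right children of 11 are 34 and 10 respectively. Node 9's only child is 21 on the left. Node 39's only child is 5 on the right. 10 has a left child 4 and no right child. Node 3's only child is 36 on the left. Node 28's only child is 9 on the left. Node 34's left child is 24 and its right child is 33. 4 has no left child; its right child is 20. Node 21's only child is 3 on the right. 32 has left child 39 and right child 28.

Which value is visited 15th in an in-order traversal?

In-order visits the left subtree, then the node, then the right subtree.
At 37: go left to 11.
  At 11: go left to 34.
    At 34: go left to 24.
      24 is a leaf — visit 24.
    Visit 34.
    At 34: go right to 33.
      33 is a leaf — visit 33.
  Visit 11.
  At 11: go right to 10.
    At 10: go left to 4.
      At 4: no left child.
      Visit 4.
      At 4: go right to 20.
        20 is a leaf — visit 20.
    Visit 10.
    At 10: no right child.
Visit 37.
At 37: go right to 32.
  At 32: go left to 39.
    At 39: no left child.
    Visit 39.
    At 39: go right to 5.
      5 is a leaf — visit 5.
  Visit 32.
  At 32: go right to 28.
    At 28: go left to 9.
      At 9: go left to 21.
        At 21: no left child.
        Visit 21.
        At 21: go right to 3.
          At 3: go left to 36.
            36 is a leaf — visit 36.
          Visit 3.
          At 3: no right child.
      Visit 9.
      At 9: no right child.
    Visit 28.
    At 28: no right child.
Full in-order sequence: 24, 34, 33, 11, 4, 20, 10, 37, 39, 5, 32, 21, 36, 3, 9, 28.

9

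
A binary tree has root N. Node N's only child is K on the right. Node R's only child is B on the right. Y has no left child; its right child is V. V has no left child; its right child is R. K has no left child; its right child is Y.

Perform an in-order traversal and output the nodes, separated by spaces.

N K Y V R B

In-order visits the left subtree, then the node, then the right subtree.
At N: no left child.
Visit N.
At N: go right to K.
  At K: no left child.
  Visit K.
  At K: go right to Y.
    At Y: no left child.
    Visit Y.
    At Y: go right to V.
      At V: no left child.
      Visit V.
      At V: go right to R.
        At R: no left child.
        Visit R.
        At R: go right to B.
          B is a leaf — visit B.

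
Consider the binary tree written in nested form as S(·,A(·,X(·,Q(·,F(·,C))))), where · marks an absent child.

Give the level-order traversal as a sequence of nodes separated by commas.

S, A, X, Q, F, C

Level-order visits nodes level by level from the root, left to right within each level.
Level 0: S
Level 1: A
Level 2: X
Level 3: Q
Level 4: F
Level 5: C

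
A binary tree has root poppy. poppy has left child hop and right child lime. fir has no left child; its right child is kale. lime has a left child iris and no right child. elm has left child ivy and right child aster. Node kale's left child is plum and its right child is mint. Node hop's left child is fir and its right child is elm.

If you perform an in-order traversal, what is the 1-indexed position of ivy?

6

In-order visits the left subtree, then the node, then the right subtree.
At poppy: go left to hop.
  At hop: go left to fir.
    At fir: no left child.
    Visit fir.
    At fir: go right to kale.
      At kale: go left to plum.
        plum is a leaf — visit plum.
      Visit kale.
      At kale: go right to mint.
        mint is a leaf — visit mint.
  Visit hop.
  At hop: go right to elm.
    At elm: go left to ivy.
      ivy is a leaf — visit ivy.
    Visit elm.
    At elm: go right to aster.
      aster is a leaf — visit aster.
Visit poppy.
At poppy: go right to lime.
  At lime: go left to iris.
    iris is a leaf — visit iris.
  Visit lime.
  At lime: no right child.
Full in-order sequence: fir, plum, kale, mint, hop, ivy, elm, aster, poppy, iris, lime.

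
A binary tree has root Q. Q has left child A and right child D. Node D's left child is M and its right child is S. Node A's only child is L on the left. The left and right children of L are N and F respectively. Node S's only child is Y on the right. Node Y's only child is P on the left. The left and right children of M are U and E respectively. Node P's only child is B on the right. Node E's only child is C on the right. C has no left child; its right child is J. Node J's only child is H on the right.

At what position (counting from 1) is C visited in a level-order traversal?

Level-order visits nodes level by level from the root, left to right within each level.
Level 0: Q
Level 1: A, D
Level 2: L, M, S
Level 3: N, F, U, E, Y
Level 4: C, P
Level 5: J, B
Level 6: H
Full level-order sequence: Q, A, D, L, M, S, N, F, U, E, Y, C, P, J, B, H.

12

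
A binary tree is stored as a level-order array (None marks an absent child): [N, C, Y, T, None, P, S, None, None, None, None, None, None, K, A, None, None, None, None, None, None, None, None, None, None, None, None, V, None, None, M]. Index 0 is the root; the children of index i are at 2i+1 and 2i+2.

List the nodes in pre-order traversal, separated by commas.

N, C, T, Y, P, S, K, V, A, M

Pre-order visits the node, then its left subtree, then its right subtree.
Visit N.
At N: go left to C.
  Visit C.
  At C: go left to T.
    T is a leaf — visit T.
  At C: no right child.
At N: go right to Y.
  Visit Y.
  At Y: go left to P.
    P is a leaf — visit P.
  At Y: go right to S.
    Visit S.
    At S: go left to K.
      Visit K.
      At K: go left to V.
        V is a leaf — visit V.
      At K: no right child.
    At S: go right to A.
      Visit A.
      At A: no left child.
      At A: go right to M.
        M is a leaf — visit M.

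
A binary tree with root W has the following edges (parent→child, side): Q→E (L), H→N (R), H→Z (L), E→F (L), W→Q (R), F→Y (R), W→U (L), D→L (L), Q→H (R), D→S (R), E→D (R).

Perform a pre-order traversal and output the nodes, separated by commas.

W, U, Q, E, F, Y, D, L, S, H, Z, N

Pre-order visits the node, then its left subtree, then its right subtree.
Visit W.
At W: go left to U.
  U is a leaf — visit U.
At W: go right to Q.
  Visit Q.
  At Q: go left to E.
    Visit E.
    At E: go left to F.
      Visit F.
      At F: no left child.
      At F: go right to Y.
        Y is a leaf — visit Y.
    At E: go right to D.
      Visit D.
      At D: go left to L.
        L is a leaf — visit L.
      At D: go right to S.
        S is a leaf — visit S.
  At Q: go right to H.
    Visit H.
    At H: go left to Z.
      Z is a leaf — visit Z.
    At H: go right to N.
      N is a leaf — visit N.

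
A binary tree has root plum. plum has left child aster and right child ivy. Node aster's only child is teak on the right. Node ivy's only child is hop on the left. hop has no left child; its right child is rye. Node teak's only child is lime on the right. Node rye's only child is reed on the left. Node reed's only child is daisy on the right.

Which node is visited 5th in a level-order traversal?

hop

Level-order visits nodes level by level from the root, left to right within each level.
Level 0: plum
Level 1: aster, ivy
Level 2: teak, hop
Level 3: lime, rye
Level 4: reed
Level 5: daisy
Full level-order sequence: plum, aster, ivy, teak, hop, lime, rye, reed, daisy.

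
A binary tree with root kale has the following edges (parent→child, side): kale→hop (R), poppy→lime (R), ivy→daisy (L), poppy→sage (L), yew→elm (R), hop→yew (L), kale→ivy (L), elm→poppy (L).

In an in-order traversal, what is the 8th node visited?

In-order visits the left subtree, then the node, then the right subtree.
At kale: go left to ivy.
  At ivy: go left to daisy.
    daisy is a leaf — visit daisy.
  Visit ivy.
  At ivy: no right child.
Visit kale.
At kale: go right to hop.
  At hop: go left to yew.
    At yew: no left child.
    Visit yew.
    At yew: go right to elm.
      At elm: go left to poppy.
        At poppy: go left to sage.
          sage is a leaf — visit sage.
        Visit poppy.
        At poppy: go right to lime.
          lime is a leaf — visit lime.
      Visit elm.
      At elm: no right child.
  Visit hop.
  At hop: no right child.
Full in-order sequence: daisy, ivy, kale, yew, sage, poppy, lime, elm, hop.

elm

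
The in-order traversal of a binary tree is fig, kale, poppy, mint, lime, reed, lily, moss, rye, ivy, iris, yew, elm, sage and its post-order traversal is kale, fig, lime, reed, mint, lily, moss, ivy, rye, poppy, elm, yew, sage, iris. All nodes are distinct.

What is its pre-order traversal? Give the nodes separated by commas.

iris, poppy, fig, kale, rye, moss, lily, mint, reed, lime, ivy, sage, yew, elm

The last element of post-order is the root; it splits in-order into left and right subtrees.
Root iris: left subtree has 10 nodes {fig, kale, poppy, mint, lime, reed, lily, moss, rye, ivy}, right has 3 {yew, elm, sage}.
  Root poppy: left subtree has 2 nodes {fig, kale}, right has 7 {mint, lime, reed, lily, moss, rye, ivy}.
    Root fig: left subtree has 0 nodes { }, right has 1 {kale}.
    Root rye: left subtree has 5 nodes {mint, lime, reed, lily, moss}, right has 1 {ivy}.
      Root moss: left subtree has 4 nodes {mint, lime, reed, lily}, right has 0 { }.
        Root lily: left subtree has 3 nodes {mint, lime, reed}, right has 0 { }.
          Root mint: left subtree has 0 nodes { }, right has 2 {lime, reed}.
            Root reed: left subtree has 1 node {lime}, right has 0 { }.
  Root sage: left subtree has 2 nodes {yew, elm}, right has 0 { }.
    Root yew: left subtree has 0 nodes { }, right has 1 {elm}.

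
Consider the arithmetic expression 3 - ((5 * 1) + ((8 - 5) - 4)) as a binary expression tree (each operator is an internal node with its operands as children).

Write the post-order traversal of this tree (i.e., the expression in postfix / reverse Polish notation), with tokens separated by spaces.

3 5 1 * 8 5 - 4 - + -

Post-order on an expression tree gives postfix notation: for each operator, emit left operand, right operand, then the operator.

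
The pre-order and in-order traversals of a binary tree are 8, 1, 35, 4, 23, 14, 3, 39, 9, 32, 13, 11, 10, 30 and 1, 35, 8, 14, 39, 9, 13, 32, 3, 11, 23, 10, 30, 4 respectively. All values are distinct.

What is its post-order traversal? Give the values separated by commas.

The first element of pre-order is the root; it splits in-order into left and right subtrees.
Root 8: left subtree has 2 nodes {1, 35}, right has 11 {14, 39, 9, 13, 32, 3, 11, 23, 10, 30, 4}.
  Root 1: left subtree has 0 nodes { }, right has 1 {35}.
  Root 4: left subtree has 10 nodes {14, 39, 9, 13, 32, 3, 11, 23, 10, 30}, right has 0 { }.
    Root 23: left subtree has 7 nodes {14, 39, 9, 13, 32, 3, 11}, right has 2 {10, 30}.
      Root 14: left subtree has 0 nodes { }, right has 6 {39, 9, 13, 32, 3, 11}.
        Root 3: left subtree has 4 nodes {39, 9, 13, 32}, right has 1 {11}.
          Root 39: left subtree has 0 nodes { }, right has 3 {9, 13, 32}.
            Root 9: left subtree has 0 nodes { }, right has 2 {13, 32}.
              Root 32: left subtree has 1 node {13}, right has 0 { }.
      Root 10: left subtree has 0 nodes { }, right has 1 {30}.

35, 1, 13, 32, 9, 39, 11, 3, 14, 30, 10, 23, 4, 8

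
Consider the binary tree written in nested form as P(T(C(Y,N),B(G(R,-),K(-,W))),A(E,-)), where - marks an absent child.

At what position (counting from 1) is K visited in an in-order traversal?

8

In-order visits the left subtree, then the node, then the right subtree.
At P: go left to T.
  At T: go left to C.
    At C: go left to Y.
      Y is a leaf — visit Y.
    Visit C.
    At C: go right to N.
      N is a leaf — visit N.
  Visit T.
  At T: go right to B.
    At B: go left to G.
      At G: go left to R.
        R is a leaf — visit R.
      Visit G.
      At G: no right child.
    Visit B.
    At B: go right to K.
      At K: no left child.
      Visit K.
      At K: go right to W.
        W is a leaf — visit W.
Visit P.
At P: go right to A.
  At A: go left to E.
    E is a leaf — visit E.
  Visit A.
  At A: no right child.
Full in-order sequence: Y, C, N, T, R, G, B, K, W, P, E, A.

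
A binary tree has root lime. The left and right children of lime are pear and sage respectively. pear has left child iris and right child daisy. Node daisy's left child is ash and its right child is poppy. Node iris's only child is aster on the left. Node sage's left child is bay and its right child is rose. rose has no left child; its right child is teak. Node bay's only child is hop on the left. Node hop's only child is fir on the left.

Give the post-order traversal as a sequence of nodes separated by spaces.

aster iris ash poppy daisy pear fir hop bay teak rose sage lime

Post-order visits the left subtree, then the right subtree, then the node.
At lime: go left to pear.
  At pear: go left to iris.
    At iris: go left to aster.
      aster is a leaf — visit aster.
    At iris: no right child.
    Visit iris.
  At pear: go right to daisy.
    At daisy: go left to ash.
      ash is a leaf — visit ash.
    At daisy: go right to poppy.
      poppy is a leaf — visit poppy.
    Visit daisy.
  Visit pear.
At lime: go right to sage.
  At sage: go left to bay.
    At bay: go left to hop.
      At hop: go left to fir.
        fir is a leaf — visit fir.
      At hop: no right child.
      Visit hop.
    At bay: no right child.
    Visit bay.
  At sage: go right to rose.
    At rose: no left child.
    At rose: go right to teak.
      teak is a leaf — visit teak.
    Visit rose.
  Visit sage.
Visit lime.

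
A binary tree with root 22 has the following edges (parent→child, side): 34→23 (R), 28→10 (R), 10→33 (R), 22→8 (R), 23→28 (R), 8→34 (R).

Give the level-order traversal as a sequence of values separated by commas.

22, 8, 34, 23, 28, 10, 33

Level-order visits nodes level by level from the root, left to right within each level.
Level 0: 22
Level 1: 8
Level 2: 34
Level 3: 23
Level 4: 28
Level 5: 10
Level 6: 33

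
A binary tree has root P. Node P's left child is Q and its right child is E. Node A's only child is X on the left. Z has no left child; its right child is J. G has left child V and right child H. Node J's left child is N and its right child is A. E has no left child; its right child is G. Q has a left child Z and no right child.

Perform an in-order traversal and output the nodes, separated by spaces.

In-order visits the left subtree, then the node, then the right subtree.
At P: go left to Q.
  At Q: go left to Z.
    At Z: no left child.
    Visit Z.
    At Z: go right to J.
      At J: go left to N.
        N is a leaf — visit N.
      Visit J.
      At J: go right to A.
        At A: go left to X.
          X is a leaf — visit X.
        Visit A.
        At A: no right child.
  Visit Q.
  At Q: no right child.
Visit P.
At P: go right to E.
  At E: no left child.
  Visit E.
  At E: go right to G.
    At G: go left to V.
      V is a leaf — visit V.
    Visit G.
    At G: go right to H.
      H is a leaf — visit H.

Z N J X A Q P E V G H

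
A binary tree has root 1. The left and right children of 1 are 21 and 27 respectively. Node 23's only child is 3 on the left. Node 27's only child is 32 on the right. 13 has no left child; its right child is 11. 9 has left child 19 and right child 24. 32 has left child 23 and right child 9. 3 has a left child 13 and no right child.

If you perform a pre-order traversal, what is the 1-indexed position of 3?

6

Pre-order visits the node, then its left subtree, then its right subtree.
Visit 1.
At 1: go left to 21.
  21 is a leaf — visit 21.
At 1: go right to 27.
  Visit 27.
  At 27: no left child.
  At 27: go right to 32.
    Visit 32.
    At 32: go left to 23.
      Visit 23.
      At 23: go left to 3.
        Visit 3.
        At 3: go left to 13.
          Visit 13.
          At 13: no left child.
          At 13: go right to 11.
            11 is a leaf — visit 11.
        At 3: no right child.
      At 23: no right child.
    At 32: go right to 9.
      Visit 9.
      At 9: go left to 19.
        19 is a leaf — visit 19.
      At 9: go right to 24.
        24 is a leaf — visit 24.
Full pre-order sequence: 1, 21, 27, 32, 23, 3, 13, 11, 9, 19, 24.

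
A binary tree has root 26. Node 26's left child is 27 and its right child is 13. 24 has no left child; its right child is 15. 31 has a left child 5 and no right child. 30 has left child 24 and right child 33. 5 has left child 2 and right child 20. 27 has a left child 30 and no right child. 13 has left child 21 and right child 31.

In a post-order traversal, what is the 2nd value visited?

24

Post-order visits the left subtree, then the right subtree, then the node.
At 26: go left to 27.
  At 27: go left to 30.
    At 30: go left to 24.
      At 24: no left child.
      At 24: go right to 15.
        15 is a leaf — visit 15.
      Visit 24.
    At 30: go right to 33.
      33 is a leaf — visit 33.
    Visit 30.
  At 27: no right child.
  Visit 27.
At 26: go right to 13.
  At 13: go left to 21.
    21 is a leaf — visit 21.
  At 13: go right to 31.
    At 31: go left to 5.
      At 5: go left to 2.
        2 is a leaf — visit 2.
      At 5: go right to 20.
        20 is a leaf — visit 20.
      Visit 5.
    At 31: no right child.
    Visit 31.
  Visit 13.
Visit 26.
Full post-order sequence: 15, 24, 33, 30, 27, 21, 2, 20, 5, 31, 13, 26.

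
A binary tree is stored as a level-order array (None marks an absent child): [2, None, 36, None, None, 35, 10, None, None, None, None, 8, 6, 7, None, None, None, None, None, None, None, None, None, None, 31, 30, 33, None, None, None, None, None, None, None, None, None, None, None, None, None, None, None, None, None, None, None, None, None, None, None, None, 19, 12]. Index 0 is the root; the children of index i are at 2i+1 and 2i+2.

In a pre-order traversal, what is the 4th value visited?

Pre-order visits the node, then its left subtree, then its right subtree.
Visit 2.
At 2: no left child.
At 2: go right to 36.
  Visit 36.
  At 36: go left to 35.
    Visit 35.
    At 35: go left to 8.
      Visit 8.
      At 8: no left child.
      At 8: go right to 31.
        31 is a leaf — visit 31.
    At 35: go right to 6.
      Visit 6.
      At 6: go left to 30.
        Visit 30.
        At 30: go left to 19.
          19 is a leaf — visit 19.
        At 30: go right to 12.
          12 is a leaf — visit 12.
      At 6: go right to 33.
        33 is a leaf — visit 33.
  At 36: go right to 10.
    Visit 10.
    At 10: go left to 7.
      7 is a leaf — visit 7.
    At 10: no right child.
Full pre-order sequence: 2, 36, 35, 8, 31, 6, 30, 19, 12, 33, 10, 7.

8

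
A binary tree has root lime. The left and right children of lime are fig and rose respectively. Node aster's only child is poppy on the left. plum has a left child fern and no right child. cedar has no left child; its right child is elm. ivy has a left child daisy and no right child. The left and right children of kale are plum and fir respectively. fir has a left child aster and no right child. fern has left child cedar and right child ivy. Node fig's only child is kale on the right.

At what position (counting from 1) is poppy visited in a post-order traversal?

7

Post-order visits the left subtree, then the right subtree, then the node.
At lime: go left to fig.
  At fig: no left child.
  At fig: go right to kale.
    At kale: go left to plum.
      At plum: go left to fern.
        At fern: go left to cedar.
          At cedar: no left child.
          At cedar: go right to elm.
            elm is a leaf — visit elm.
          Visit cedar.
        At fern: go right to ivy.
          At ivy: go left to daisy.
            daisy is a leaf — visit daisy.
          At ivy: no right child.
          Visit ivy.
        Visit fern.
      At plum: no right child.
      Visit plum.
    At kale: go right to fir.
      At fir: go left to aster.
        At aster: go left to poppy.
          poppy is a leaf — visit poppy.
        At aster: no right child.
        Visit aster.
      At fir: no right child.
      Visit fir.
    Visit kale.
  Visit fig.
At lime: go right to rose.
  rose is a leaf — visit rose.
Visit lime.
Full post-order sequence: elm, cedar, daisy, ivy, fern, plum, poppy, aster, fir, kale, fig, rose, lime.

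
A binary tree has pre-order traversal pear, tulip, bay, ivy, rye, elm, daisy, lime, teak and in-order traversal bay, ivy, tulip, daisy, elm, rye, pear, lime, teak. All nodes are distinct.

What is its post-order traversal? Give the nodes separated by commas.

The first element of pre-order is the root; it splits in-order into left and right subtrees.
Root pear: left subtree has 6 nodes {bay, ivy, tulip, daisy, elm, rye}, right has 2 {lime, teak}.
  Root tulip: left subtree has 2 nodes {bay, ivy}, right has 3 {daisy, elm, rye}.
    Root bay: left subtree has 0 nodes { }, right has 1 {ivy}.
    Root rye: left subtree has 2 nodes {daisy, elm}, right has 0 { }.
      Root elm: left subtree has 1 node {daisy}, right has 0 { }.
  Root lime: left subtree has 0 nodes { }, right has 1 {teak}.

ivy, bay, daisy, elm, rye, tulip, teak, lime, pear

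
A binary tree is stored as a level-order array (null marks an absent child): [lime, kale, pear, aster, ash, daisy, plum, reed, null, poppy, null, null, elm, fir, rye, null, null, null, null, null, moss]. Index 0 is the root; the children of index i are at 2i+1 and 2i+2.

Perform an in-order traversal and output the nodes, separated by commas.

reed, aster, kale, poppy, moss, ash, lime, daisy, elm, pear, fir, plum, rye

In-order visits the left subtree, then the node, then the right subtree.
At lime: go left to kale.
  At kale: go left to aster.
    At aster: go left to reed.
      reed is a leaf — visit reed.
    Visit aster.
    At aster: no right child.
  Visit kale.
  At kale: go right to ash.
    At ash: go left to poppy.
      At poppy: no left child.
      Visit poppy.
      At poppy: go right to moss.
        moss is a leaf — visit moss.
    Visit ash.
    At ash: no right child.
Visit lime.
At lime: go right to pear.
  At pear: go left to daisy.
    At daisy: no left child.
    Visit daisy.
    At daisy: go right to elm.
      elm is a leaf — visit elm.
  Visit pear.
  At pear: go right to plum.
    At plum: go left to fir.
      fir is a leaf — visit fir.
    Visit plum.
    At plum: go right to rye.
      rye is a leaf — visit rye.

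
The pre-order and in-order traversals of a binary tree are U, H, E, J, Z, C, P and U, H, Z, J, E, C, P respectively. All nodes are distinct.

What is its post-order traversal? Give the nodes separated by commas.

The first element of pre-order is the root; it splits in-order into left and right subtrees.
Root U: left subtree has 0 nodes { }, right has 6 {H, Z, J, E, C, P}.
  Root H: left subtree has 0 nodes { }, right has 5 {Z, J, E, C, P}.
    Root E: left subtree has 2 nodes {Z, J}, right has 2 {C, P}.
      Root J: left subtree has 1 node {Z}, right has 0 { }.
      Root C: left subtree has 0 nodes { }, right has 1 {P}.

Z, J, P, C, E, H, U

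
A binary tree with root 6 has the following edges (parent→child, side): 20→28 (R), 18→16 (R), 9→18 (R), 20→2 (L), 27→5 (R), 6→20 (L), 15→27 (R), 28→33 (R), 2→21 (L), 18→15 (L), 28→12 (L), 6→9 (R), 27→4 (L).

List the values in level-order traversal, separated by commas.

6, 20, 9, 2, 28, 18, 21, 12, 33, 15, 16, 27, 4, 5

Level-order visits nodes level by level from the root, left to right within each level.
Level 0: 6
Level 1: 20, 9
Level 2: 2, 28, 18
Level 3: 21, 12, 33, 15, 16
Level 4: 27
Level 5: 4, 5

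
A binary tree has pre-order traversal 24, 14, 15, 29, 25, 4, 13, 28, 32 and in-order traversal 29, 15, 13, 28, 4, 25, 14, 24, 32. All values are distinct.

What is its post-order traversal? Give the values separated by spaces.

29 28 13 4 25 15 14 32 24

The first element of pre-order is the root; it splits in-order into left and right subtrees.
Root 24: left subtree has 7 nodes {29, 15, 13, 28, 4, 25, 14}, right has 1 {32}.
  Root 14: left subtree has 6 nodes {29, 15, 13, 28, 4, 25}, right has 0 { }.
    Root 15: left subtree has 1 node {29}, right has 4 {13, 28, 4, 25}.
      Root 25: left subtree has 3 nodes {13, 28, 4}, right has 0 { }.
        Root 4: left subtree has 2 nodes {13, 28}, right has 0 { }.
          Root 13: left subtree has 0 nodes { }, right has 1 {28}.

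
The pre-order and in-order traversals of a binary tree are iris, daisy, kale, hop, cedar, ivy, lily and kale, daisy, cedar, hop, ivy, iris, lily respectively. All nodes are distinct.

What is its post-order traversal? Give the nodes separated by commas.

The first element of pre-order is the root; it splits in-order into left and right subtrees.
Root iris: left subtree has 5 nodes {kale, daisy, cedar, hop, ivy}, right has 1 {lily}.
  Root daisy: left subtree has 1 node {kale}, right has 3 {cedar, hop, ivy}.
    Root hop: left subtree has 1 node {cedar}, right has 1 {ivy}.

kale, cedar, ivy, hop, daisy, lily, iris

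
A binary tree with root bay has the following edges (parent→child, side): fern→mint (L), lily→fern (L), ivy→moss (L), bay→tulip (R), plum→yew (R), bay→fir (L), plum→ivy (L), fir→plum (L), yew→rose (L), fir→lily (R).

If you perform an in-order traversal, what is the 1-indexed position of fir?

In-order visits the left subtree, then the node, then the right subtree.
At bay: go left to fir.
  At fir: go left to plum.
    At plum: go left to ivy.
      At ivy: go left to moss.
        moss is a leaf — visit moss.
      Visit ivy.
      At ivy: no right child.
    Visit plum.
    At plum: go right to yew.
      At yew: go left to rose.
        rose is a leaf — visit rose.
      Visit yew.
      At yew: no right child.
  Visit fir.
  At fir: go right to lily.
    At lily: go left to fern.
      At fern: go left to mint.
        mint is a leaf — visit mint.
      Visit fern.
      At fern: no right child.
    Visit lily.
    At lily: no right child.
Visit bay.
At bay: go right to tulip.
  tulip is a leaf — visit tulip.
Full in-order sequence: moss, ivy, plum, rose, yew, fir, mint, fern, lily, bay, tulip.

6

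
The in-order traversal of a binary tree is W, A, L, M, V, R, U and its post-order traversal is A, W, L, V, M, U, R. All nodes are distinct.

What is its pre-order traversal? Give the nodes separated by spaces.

R M L W A V U

The last element of post-order is the root; it splits in-order into left and right subtrees.
Root R: left subtree has 5 nodes {W, A, L, M, V}, right has 1 {U}.
  Root M: left subtree has 3 nodes {W, A, L}, right has 1 {V}.
    Root L: left subtree has 2 nodes {W, A}, right has 0 { }.
      Root W: left subtree has 0 nodes { }, right has 1 {A}.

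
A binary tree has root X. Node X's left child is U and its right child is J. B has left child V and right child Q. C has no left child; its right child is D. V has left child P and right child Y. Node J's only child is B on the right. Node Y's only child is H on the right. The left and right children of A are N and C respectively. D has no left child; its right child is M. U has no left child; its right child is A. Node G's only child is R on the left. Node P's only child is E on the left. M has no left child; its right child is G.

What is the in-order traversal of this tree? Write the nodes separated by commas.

In-order visits the left subtree, then the node, then the right subtree.
At X: go left to U.
  At U: no left child.
  Visit U.
  At U: go right to A.
    At A: go left to N.
      N is a leaf — visit N.
    Visit A.
    At A: go right to C.
      At C: no left child.
      Visit C.
      At C: go right to D.
        At D: no left child.
        Visit D.
        At D: go right to M.
          At M: no left child.
          Visit M.
          At M: go right to G.
            At G: go left to R.
              R is a leaf — visit R.
            Visit G.
            At G: no right child.
Visit X.
At X: go right to J.
  At J: no left child.
  Visit J.
  At J: go right to B.
    At B: go left to V.
      At V: go left to P.
        At P: go left to E.
          E is a leaf — visit E.
        Visit P.
        At P: no right child.
      Visit V.
      At V: go right to Y.
        At Y: no left child.
        Visit Y.
        At Y: go right to H.
          H is a leaf — visit H.
    Visit B.
    At B: go right to Q.
      Q is a leaf — visit Q.

U, N, A, C, D, M, R, G, X, J, E, P, V, Y, H, B, Q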